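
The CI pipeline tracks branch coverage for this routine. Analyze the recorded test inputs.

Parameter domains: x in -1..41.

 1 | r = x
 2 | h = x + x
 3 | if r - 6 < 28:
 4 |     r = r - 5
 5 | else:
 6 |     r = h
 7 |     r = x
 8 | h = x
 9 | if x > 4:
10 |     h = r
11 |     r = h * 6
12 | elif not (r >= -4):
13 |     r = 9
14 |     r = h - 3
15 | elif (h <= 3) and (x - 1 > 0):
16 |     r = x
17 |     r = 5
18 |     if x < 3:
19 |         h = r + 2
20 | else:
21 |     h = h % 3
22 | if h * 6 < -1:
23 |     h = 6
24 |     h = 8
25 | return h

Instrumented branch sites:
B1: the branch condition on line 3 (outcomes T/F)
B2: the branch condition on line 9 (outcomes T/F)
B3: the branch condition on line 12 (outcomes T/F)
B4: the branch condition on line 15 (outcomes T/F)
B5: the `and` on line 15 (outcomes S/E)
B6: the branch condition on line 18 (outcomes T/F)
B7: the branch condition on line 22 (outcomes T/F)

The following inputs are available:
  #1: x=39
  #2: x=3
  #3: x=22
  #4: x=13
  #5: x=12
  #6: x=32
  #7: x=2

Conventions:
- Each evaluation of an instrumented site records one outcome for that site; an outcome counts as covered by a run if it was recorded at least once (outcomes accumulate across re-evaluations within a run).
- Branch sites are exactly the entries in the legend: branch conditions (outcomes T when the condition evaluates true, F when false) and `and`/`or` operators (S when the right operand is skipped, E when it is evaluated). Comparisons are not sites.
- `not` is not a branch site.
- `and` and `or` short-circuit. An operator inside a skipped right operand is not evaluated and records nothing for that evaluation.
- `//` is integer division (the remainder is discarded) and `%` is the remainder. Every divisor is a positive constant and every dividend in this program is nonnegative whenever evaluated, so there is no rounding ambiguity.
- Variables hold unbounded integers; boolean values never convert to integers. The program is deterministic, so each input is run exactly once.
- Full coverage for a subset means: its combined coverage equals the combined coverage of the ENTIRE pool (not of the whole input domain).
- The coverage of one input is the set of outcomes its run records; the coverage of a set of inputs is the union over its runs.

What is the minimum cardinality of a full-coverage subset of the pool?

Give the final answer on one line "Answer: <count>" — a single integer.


input #1 (x=39): events B1->F, B2->T, B7->F; covers B1=F, B2=T, B7=F
input #2 (x=3): events B1->T, B2->F, B3->F, B5->E, B4->T, B6->F, B7->F; covers B1=T, B2=F, B3=F, B4=T, B5=E, B6=F, B7=F
input #3 (x=22): events B1->T, B2->T, B7->F; covers B1=T, B2=T, B7=F
input #4 (x=13): events B1->T, B2->T, B7->F; covers B1=T, B2=T, B7=F
input #5 (x=12): events B1->T, B2->T, B7->F; covers B1=T, B2=T, B7=F
input #6 (x=32): events B1->T, B2->T, B7->F; covers B1=T, B2=T, B7=F
input #7 (x=2): events B1->T, B2->F, B3->F, B5->E, B4->T, B6->T, B7->F; covers B1=T, B2=F, B3=F, B4=T, B5=E, B6=T, B7=F
union over all inputs: B1=T, B1=F, B2=T, B2=F, B3=F, B4=T, B5=E, B6=T, B6=F, B7=F (10 outcomes)
no size-1 subset reaches all 10 outcomes (best union: 7/10)
no size-2 subset reaches all 10 outcomes (best union: 9/10)
the canonical winner is {1, 2, 7}: size 3, full 10-outcome coverage, earliest index list among size-3 covers
Answer: 3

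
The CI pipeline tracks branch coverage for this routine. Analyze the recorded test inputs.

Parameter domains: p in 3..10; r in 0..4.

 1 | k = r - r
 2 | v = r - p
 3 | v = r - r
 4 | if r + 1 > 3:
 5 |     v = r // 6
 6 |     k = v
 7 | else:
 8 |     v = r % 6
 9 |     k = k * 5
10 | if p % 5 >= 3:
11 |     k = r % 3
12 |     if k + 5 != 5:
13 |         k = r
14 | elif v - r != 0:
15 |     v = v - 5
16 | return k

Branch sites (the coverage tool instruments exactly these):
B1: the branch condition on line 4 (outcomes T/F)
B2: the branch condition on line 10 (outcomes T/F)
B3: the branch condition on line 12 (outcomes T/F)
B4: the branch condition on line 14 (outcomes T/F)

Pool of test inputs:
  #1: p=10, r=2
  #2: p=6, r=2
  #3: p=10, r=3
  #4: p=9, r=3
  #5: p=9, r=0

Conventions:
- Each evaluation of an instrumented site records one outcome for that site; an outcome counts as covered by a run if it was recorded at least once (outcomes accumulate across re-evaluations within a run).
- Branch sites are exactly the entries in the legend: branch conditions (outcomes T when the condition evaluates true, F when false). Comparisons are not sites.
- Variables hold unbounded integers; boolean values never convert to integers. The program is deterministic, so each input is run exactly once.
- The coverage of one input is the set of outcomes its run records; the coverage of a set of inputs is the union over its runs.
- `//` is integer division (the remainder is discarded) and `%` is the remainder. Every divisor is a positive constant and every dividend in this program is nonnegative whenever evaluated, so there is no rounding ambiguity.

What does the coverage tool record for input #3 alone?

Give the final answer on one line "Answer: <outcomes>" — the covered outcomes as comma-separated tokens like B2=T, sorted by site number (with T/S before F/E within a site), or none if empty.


Simulating input #3 (p=10, r=3) step by step:
  B1->T, B2->F, B4->T
distinct outcomes covered: B1=T, B2=F, B4=T
Answer: B1=T, B2=F, B4=T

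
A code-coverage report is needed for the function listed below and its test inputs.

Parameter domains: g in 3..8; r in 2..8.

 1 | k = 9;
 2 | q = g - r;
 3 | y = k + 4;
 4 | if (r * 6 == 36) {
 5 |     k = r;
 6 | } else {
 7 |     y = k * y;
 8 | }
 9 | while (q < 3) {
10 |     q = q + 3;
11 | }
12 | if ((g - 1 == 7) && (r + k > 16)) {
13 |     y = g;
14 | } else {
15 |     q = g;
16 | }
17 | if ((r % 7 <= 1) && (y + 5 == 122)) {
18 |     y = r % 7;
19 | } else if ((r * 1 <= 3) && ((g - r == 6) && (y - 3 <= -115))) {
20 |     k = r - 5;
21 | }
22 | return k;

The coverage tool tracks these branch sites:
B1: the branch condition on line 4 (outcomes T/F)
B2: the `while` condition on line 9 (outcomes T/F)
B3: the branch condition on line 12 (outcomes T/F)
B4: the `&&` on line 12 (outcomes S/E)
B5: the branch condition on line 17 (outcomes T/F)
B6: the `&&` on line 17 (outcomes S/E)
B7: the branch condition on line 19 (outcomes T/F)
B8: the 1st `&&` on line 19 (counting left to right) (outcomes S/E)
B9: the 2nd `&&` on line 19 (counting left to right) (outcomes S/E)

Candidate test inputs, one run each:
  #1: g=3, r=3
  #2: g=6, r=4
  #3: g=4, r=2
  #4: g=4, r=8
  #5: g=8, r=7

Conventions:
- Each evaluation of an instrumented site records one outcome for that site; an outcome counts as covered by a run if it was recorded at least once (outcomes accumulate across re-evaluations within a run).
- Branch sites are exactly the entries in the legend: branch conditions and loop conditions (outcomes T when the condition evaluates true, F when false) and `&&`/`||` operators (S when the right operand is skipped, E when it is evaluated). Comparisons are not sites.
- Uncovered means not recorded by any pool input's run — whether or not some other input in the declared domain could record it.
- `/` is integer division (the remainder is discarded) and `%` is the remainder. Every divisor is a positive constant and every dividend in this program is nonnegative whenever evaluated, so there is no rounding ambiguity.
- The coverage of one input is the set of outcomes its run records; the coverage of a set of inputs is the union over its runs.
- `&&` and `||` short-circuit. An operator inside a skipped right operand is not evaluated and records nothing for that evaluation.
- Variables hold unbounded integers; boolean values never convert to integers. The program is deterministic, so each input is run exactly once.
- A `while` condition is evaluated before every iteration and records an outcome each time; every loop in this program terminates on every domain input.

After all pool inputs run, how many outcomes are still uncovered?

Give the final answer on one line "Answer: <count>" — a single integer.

run #1 (g=3, r=3) records B1=F, B2=T, B2=F, B3=F, B4=S, B5=F, B6=S, B7=F, B8=E, B9=S
run #2 (g=6, r=4) records B1=F, B2=T, B2=F, B3=F, B4=S, B5=F, B6=S, B7=F, B8=S
run #3 (g=4, r=2) records B1=F, B2=T, B2=F, B3=F, B4=S, B5=F, B6=S, B7=F, B8=E, B9=S
run #4 (g=4, r=8) records B1=F, B2=T, B2=F, B3=F, B4=S, B5=T, B6=E
run #5 (g=8, r=7) records B1=F, B2=T, B2=F, B3=F, B4=E, B5=T, B6=E
union over the pool: B1=F, B2=T, B2=F, B3=F, B4=S, B4=E, B5=T, B5=F, B6=S, B6=E, B7=F, B8=S, B8=E, B9=S
uncovered (4 of 18): B1=T, B3=T, B7=T, B9=E

Answer: 4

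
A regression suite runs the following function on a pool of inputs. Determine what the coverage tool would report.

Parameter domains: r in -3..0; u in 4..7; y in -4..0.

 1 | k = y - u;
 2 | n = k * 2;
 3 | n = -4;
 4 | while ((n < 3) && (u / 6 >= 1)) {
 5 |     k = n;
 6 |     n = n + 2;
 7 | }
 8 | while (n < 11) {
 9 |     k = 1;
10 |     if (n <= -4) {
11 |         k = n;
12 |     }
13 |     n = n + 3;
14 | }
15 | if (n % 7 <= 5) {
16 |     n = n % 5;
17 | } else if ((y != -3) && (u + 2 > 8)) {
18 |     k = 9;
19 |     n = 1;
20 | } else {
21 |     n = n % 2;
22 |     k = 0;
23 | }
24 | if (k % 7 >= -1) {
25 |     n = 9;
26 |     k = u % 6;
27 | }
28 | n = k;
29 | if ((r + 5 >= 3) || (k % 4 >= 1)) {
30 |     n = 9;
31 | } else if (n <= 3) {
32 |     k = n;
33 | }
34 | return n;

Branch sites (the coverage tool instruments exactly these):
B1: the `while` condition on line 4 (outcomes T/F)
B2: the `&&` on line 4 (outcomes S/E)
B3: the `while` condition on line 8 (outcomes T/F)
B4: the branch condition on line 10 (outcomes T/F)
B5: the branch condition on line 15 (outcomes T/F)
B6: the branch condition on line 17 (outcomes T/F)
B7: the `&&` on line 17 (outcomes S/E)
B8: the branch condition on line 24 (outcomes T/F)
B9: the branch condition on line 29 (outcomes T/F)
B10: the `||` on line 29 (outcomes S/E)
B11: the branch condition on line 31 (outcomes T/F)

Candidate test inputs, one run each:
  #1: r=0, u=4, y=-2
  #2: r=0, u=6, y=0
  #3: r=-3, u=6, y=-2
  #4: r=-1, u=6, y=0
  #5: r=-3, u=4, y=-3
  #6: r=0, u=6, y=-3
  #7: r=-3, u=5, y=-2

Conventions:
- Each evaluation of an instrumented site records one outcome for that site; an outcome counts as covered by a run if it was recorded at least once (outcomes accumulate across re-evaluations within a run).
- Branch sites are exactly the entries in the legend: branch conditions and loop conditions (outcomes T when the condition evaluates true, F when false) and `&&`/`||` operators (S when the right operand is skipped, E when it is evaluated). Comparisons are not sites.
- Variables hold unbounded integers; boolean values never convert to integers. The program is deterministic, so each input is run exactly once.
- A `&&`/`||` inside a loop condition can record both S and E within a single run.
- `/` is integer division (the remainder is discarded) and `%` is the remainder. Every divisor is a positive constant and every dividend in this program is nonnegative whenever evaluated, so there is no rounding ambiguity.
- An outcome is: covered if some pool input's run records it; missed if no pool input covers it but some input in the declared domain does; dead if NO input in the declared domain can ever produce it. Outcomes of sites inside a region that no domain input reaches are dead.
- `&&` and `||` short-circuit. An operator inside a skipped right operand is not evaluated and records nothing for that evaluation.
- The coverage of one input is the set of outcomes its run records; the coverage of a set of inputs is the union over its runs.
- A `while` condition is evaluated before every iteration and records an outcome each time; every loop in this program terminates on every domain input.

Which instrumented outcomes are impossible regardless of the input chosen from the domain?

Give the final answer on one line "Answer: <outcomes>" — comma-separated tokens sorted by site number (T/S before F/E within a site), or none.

checking every outcome against all 80 domain inputs:
  B8=F: unreachable across the whole domain -> dead
  reachable outcomes have witnesses, e.g. B1=T (e.g. r=-3, u=6, y=-4), B1=F (e.g. r=-3, u=4, y=-4), B2=S (e.g. r=-3, u=6, y=-4), B2=E (e.g. r=-3, u=4, y=-4)

Answer: B8=F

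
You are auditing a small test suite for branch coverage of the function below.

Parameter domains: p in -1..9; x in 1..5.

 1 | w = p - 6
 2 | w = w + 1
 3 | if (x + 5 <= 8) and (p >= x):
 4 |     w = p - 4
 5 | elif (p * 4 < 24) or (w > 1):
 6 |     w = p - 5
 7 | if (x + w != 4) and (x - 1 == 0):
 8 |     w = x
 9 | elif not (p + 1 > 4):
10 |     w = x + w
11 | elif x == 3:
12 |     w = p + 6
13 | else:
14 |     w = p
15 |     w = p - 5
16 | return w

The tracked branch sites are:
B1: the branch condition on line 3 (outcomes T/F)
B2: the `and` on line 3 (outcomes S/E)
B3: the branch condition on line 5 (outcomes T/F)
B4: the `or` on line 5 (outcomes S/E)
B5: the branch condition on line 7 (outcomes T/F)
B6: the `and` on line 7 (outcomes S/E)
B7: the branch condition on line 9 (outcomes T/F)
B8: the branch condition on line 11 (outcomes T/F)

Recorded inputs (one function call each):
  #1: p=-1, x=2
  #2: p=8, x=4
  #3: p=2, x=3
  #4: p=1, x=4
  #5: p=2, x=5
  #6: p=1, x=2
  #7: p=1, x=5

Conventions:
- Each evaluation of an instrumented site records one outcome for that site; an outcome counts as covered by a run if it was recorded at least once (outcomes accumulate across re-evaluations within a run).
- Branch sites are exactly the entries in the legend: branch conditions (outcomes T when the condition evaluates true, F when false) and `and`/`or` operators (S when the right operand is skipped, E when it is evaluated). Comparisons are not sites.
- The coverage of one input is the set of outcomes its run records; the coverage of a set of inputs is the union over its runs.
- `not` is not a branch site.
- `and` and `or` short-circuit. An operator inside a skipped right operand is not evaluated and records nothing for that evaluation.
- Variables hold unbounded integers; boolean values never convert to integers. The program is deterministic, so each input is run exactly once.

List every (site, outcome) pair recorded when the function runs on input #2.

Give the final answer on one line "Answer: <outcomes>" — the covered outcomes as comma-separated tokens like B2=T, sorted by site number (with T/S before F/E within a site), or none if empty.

Simulating input #2 (p=8, x=4) step by step:
  B2->S, B1->F, B4->E, B3->T, B6->E, B5->F, B7->F, B8->F
distinct outcomes covered: B1=F, B2=S, B3=T, B4=E, B5=F, B6=E, B7=F, B8=F

Answer: B1=F, B2=S, B3=T, B4=E, B5=F, B6=E, B7=F, B8=F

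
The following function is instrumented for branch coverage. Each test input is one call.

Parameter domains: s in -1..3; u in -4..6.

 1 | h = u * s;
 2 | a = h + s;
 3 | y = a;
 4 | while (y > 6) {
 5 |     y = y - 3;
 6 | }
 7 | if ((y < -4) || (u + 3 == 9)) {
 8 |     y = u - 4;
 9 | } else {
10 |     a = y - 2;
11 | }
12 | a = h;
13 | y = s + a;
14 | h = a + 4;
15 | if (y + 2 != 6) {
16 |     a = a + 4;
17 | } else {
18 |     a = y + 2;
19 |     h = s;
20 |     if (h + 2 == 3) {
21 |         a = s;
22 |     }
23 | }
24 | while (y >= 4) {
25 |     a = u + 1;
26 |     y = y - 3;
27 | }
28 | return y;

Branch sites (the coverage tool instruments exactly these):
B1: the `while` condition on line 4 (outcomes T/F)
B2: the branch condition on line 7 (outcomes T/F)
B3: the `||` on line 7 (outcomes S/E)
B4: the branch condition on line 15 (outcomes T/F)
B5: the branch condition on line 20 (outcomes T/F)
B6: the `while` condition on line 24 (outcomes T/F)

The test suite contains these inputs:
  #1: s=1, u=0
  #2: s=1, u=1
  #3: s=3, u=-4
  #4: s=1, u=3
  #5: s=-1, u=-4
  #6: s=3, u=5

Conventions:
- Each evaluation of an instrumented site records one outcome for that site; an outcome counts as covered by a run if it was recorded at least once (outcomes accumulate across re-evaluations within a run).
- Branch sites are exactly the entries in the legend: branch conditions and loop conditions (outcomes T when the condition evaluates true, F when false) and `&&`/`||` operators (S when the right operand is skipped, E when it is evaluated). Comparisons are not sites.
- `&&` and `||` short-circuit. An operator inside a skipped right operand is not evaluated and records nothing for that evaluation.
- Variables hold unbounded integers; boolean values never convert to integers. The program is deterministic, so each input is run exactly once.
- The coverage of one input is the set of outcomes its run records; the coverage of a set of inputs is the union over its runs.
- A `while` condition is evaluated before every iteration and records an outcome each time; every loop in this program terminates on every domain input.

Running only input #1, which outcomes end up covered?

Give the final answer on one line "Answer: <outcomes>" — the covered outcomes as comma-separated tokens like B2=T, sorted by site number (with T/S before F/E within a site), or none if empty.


Running input #1 (s=1, u=0), event by event:
  B1->F, B3->E, B2->F, B4->T, B6->F
deduplicating events, the covered set is: B1=F, B2=F, B3=E, B4=T, B6=F
Answer: B1=F, B2=F, B3=E, B4=T, B6=F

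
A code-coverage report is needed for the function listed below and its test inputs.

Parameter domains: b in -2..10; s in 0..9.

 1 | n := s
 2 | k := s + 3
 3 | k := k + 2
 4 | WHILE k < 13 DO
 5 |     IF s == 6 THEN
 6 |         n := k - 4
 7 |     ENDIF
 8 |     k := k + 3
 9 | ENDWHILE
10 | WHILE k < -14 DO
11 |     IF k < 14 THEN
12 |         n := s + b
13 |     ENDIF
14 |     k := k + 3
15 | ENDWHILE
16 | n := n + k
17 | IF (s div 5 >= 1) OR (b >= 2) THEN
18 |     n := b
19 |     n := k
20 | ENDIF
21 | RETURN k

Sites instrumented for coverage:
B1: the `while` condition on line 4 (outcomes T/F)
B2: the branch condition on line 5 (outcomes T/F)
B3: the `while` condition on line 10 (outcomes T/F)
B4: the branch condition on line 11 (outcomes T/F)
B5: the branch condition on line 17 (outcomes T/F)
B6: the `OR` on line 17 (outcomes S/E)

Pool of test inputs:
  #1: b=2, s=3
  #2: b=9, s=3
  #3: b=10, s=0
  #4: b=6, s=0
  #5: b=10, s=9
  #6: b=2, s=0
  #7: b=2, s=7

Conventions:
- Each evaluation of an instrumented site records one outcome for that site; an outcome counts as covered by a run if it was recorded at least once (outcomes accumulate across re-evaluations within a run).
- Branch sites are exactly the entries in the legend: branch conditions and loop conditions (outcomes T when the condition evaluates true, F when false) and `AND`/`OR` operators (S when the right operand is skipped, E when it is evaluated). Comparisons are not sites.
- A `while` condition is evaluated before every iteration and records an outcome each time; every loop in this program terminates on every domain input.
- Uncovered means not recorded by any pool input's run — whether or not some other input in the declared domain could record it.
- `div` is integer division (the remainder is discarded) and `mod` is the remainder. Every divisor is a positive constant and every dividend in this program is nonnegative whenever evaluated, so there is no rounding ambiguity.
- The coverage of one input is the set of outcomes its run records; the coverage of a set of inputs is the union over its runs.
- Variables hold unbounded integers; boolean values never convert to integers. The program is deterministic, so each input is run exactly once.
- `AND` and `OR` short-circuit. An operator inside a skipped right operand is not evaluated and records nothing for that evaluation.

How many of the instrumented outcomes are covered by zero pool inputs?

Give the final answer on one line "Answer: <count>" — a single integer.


#1 (b=2, s=3) -> B1->T, B2->F, B1->T, B2->F, B1->F, B3->F, B6->E, B5->T; covered: B1=T, B1=F, B2=F, B3=F, B5=T, B6=E
#2 (b=9, s=3) -> B1->T, B2->F, B1->T, B2->F, B1->F, B3->F, B6->E, B5->T; covered: B1=T, B1=F, B2=F, B3=F, B5=T, B6=E
#3 (b=10, s=0) -> B1->T, B2->F, B1->T, B2->F, B1->T, B2->F, B1->F, B3->F, B6->E, B5->T; covered: B1=T, B1=F, B2=F, B3=F, B5=T, B6=E
#4 (b=6, s=0) -> B1->T, B2->F, B1->T, B2->F, B1->T, B2->F, B1->F, B3->F, B6->E, B5->T; covered: B1=T, B1=F, B2=F, B3=F, B5=T, B6=E
#5 (b=10, s=9) -> B1->F, B3->F, B6->S, B5->T; covered: B1=F, B3=F, B5=T, B6=S
#6 (b=2, s=0) -> B1->T, B2->F, B1->T, B2->F, B1->T, B2->F, B1->F, B3->F, B6->E, B5->T; covered: B1=T, B1=F, B2=F, B3=F, B5=T, B6=E
#7 (b=2, s=7) -> B1->T, B2->F, B1->F, B3->F, B6->S, B5->T; covered: B1=T, B1=F, B2=F, B3=F, B5=T, B6=S
union over the pool: B1=T, B1=F, B2=F, B3=F, B5=T, B6=S, B6=E
uncovered (5 of 12): B2=T, B3=T, B4=T, B4=F, B5=F
Answer: 5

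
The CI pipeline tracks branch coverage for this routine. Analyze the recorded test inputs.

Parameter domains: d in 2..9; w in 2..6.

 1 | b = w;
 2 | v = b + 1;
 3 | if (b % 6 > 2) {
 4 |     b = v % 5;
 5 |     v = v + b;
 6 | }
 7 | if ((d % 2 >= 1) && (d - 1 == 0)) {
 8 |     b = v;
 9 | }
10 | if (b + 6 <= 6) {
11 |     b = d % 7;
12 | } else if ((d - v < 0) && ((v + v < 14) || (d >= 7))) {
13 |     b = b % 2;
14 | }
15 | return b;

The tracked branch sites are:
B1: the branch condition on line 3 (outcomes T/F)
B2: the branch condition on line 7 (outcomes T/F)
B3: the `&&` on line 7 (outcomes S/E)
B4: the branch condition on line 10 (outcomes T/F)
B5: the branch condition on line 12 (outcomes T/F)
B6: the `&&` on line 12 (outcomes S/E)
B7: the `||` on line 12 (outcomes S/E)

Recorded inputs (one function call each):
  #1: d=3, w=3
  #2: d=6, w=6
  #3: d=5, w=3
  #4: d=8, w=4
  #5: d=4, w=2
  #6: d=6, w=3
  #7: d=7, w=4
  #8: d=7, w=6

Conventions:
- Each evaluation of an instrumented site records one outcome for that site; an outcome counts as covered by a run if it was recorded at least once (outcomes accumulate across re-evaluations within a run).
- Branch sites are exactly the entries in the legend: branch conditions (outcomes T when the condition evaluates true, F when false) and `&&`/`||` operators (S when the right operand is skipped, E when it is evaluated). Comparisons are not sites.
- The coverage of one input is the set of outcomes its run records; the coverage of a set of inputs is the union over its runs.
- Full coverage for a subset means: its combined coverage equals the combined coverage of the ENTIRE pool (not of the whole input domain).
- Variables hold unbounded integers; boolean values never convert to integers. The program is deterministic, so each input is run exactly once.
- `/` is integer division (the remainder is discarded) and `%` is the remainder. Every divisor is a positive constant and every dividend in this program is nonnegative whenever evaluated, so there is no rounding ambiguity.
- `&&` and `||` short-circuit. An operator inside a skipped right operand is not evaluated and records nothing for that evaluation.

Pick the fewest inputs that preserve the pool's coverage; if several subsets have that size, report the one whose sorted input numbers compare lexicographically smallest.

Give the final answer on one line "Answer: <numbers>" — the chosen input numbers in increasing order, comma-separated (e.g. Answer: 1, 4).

input #1 (d=3, w=3): covers B1=T, B2=F, B3=E, B4=F, B5=F, B6=E, B7=E
input #2 (d=6, w=6): covers B1=F, B2=F, B3=S, B4=F, B5=F, B6=E, B7=E
input #3 (d=5, w=3): covers B1=T, B2=F, B3=E, B4=F, B5=F, B6=E, B7=E
input #4 (d=8, w=4): covers B1=T, B2=F, B3=S, B4=T
input #5 (d=4, w=2): covers B1=F, B2=F, B3=S, B4=F, B5=F, B6=S
input #6 (d=6, w=3): covers B1=T, B2=F, B3=S, B4=F, B5=F, B6=E, B7=E
input #7 (d=7, w=4): covers B1=T, B2=F, B3=E, B4=T
input #8 (d=7, w=6): covers B1=F, B2=F, B3=E, B4=F, B5=F, B6=S
union over all inputs: B1=T, B1=F, B2=F, B3=S, B3=E, B4=T, B4=F, B5=F, B6=S, B6=E, B7=E (11 outcomes)
size 1 is not enough: best union over all size-1 subsets is 7/11
size 2 is not enough: best union over all size-2 subsets is 10/11
inputs {1, 4, 5} (size 3) cover everything; no size-3 subset with a lexicographically smaller index list covers all 11

Answer: 1, 4, 5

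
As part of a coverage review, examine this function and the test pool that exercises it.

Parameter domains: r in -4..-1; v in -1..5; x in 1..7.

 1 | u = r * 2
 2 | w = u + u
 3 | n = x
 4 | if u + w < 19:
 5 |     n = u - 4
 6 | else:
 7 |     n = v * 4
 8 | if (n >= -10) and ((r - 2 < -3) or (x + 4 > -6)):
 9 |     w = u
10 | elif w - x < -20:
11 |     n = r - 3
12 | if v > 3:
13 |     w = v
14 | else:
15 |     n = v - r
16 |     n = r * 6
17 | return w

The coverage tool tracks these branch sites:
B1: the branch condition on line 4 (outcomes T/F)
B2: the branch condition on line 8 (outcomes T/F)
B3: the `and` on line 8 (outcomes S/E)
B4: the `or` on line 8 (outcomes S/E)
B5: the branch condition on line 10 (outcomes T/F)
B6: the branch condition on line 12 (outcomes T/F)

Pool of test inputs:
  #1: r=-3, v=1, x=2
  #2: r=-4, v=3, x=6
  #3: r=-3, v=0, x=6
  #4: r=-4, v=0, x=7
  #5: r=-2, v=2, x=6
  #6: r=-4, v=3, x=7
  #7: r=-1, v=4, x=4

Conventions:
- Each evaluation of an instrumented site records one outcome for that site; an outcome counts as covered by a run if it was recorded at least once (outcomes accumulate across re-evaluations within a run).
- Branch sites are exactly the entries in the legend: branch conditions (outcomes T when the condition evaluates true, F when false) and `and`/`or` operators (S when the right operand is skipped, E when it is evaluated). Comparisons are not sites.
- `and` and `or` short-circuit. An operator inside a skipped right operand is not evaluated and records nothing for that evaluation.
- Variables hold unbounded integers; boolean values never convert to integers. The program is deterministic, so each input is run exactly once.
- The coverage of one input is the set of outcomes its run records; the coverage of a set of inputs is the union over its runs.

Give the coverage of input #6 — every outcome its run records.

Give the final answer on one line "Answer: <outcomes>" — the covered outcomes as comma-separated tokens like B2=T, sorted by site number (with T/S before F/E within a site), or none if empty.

Simulating input #6 (r=-4, v=3, x=7) step by step:
  B1->T, B3->S, B2->F, B5->T, B6->F
deduplicating events, the covered set is: B1=T, B2=F, B3=S, B5=T, B6=F

Answer: B1=T, B2=F, B3=S, B5=T, B6=F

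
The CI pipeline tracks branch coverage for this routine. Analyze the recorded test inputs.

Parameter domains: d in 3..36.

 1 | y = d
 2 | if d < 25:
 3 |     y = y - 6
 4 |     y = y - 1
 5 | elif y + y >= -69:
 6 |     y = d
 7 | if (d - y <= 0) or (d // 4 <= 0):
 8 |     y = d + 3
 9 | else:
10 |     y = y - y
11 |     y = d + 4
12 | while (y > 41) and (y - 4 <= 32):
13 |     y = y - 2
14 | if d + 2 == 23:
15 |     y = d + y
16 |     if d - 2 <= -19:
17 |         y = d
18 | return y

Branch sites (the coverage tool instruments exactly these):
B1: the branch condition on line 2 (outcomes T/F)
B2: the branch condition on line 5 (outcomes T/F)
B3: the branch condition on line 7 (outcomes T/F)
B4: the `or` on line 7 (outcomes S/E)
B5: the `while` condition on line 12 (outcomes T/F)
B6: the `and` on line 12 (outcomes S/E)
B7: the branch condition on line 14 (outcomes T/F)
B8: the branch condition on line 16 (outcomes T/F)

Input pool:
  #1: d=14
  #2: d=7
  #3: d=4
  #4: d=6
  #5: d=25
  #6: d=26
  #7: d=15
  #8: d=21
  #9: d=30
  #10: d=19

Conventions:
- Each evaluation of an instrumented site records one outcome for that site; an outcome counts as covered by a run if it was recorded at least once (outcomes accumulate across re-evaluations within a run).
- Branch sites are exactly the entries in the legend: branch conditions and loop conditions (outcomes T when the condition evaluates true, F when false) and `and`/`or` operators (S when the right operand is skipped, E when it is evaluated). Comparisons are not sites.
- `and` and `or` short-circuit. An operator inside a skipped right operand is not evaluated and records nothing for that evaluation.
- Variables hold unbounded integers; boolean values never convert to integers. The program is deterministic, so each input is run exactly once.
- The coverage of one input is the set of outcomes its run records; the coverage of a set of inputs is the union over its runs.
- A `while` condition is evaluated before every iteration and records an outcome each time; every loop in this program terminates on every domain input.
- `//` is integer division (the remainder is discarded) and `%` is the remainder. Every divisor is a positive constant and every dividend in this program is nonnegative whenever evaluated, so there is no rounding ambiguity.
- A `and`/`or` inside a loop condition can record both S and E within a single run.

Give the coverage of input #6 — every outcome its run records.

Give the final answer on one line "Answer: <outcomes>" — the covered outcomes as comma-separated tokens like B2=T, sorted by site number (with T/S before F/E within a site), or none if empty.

Event log for input #6 (d=26):
  B1->F, B2->T, B4->S, B3->T, B6->S, B5->F, B7->F
as a set, this run covers: B1=F, B2=T, B3=T, B4=S, B5=F, B6=S, B7=F

Answer: B1=F, B2=T, B3=T, B4=S, B5=F, B6=S, B7=F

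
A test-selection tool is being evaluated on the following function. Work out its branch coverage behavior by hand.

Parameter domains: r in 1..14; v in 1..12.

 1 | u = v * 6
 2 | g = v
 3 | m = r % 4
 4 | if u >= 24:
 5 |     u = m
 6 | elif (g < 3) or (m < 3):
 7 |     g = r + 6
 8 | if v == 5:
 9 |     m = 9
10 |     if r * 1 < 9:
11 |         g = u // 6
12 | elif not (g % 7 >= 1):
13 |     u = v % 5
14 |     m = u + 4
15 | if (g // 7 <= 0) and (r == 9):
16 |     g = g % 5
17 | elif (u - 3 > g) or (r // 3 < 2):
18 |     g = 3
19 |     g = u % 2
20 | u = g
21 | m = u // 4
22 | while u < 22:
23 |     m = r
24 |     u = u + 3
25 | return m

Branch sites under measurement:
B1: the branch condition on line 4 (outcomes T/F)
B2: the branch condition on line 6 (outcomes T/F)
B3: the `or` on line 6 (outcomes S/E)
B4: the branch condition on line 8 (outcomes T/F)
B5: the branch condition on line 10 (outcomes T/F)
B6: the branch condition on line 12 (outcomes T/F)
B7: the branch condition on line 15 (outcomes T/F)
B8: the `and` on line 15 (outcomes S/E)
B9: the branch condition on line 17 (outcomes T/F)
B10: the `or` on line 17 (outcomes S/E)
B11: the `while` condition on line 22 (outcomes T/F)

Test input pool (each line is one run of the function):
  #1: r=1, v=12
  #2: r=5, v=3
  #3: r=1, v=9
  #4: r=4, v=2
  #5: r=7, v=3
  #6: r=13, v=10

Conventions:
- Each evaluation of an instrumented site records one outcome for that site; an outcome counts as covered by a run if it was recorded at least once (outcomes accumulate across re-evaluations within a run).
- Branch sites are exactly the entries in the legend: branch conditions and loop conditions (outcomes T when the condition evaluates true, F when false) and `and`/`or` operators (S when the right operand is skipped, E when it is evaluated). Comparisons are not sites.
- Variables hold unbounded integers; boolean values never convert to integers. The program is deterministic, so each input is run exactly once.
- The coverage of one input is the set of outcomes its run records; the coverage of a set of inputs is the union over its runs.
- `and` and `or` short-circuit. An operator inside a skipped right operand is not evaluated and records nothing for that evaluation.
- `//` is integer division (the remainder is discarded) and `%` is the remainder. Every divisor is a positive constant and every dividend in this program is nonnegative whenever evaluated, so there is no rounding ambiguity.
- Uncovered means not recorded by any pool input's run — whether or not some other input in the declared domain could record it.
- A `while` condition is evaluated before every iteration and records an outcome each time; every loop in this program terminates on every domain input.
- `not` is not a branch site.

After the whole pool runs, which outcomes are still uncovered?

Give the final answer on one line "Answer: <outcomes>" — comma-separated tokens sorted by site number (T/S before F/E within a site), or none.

run #1 (r=1, v=12) runs B1->T, B4->F, B6->F, B8->S, B7->F, B10->E, B9->T, B11->T, B11->T, B11->T, B11->T, B11->T, B11->T, B11->T, ...; records B1=T, B4=F, B6=F, B7=F, B8=S, B9=T, B10=E, B11=T, B11=F
run #2 (r=5, v=3) runs B1->F, B3->E, B2->T, B4->F, B6->F, B8->S, B7->F, B10->S, B9->T, B11->T, B11->T, B11->T, B11->T, B11->T, ...; records B1=F, B2=T, B3=E, B4=F, B6=F, B7=F, B8=S, B9=T, B10=S, B11=T, B11=F
run #3 (r=1, v=9) runs B1->T, B4->F, B6->F, B8->S, B7->F, B10->E, B9->T, B11->T, B11->T, B11->T, B11->T, B11->T, B11->T, B11->T, ...; records B1=T, B4=F, B6=F, B7=F, B8=S, B9=T, B10=E, B11=T, B11=F
run #4 (r=4, v=2) runs B1->F, B3->S, B2->T, B4->F, B6->F, B8->S, B7->F, B10->E, B9->T, B11->T, B11->T, B11->T, B11->T, B11->T, ...; records B1=F, B2=T, B3=S, B4=F, B6=F, B7=F, B8=S, B9=T, B10=E, B11=T, B11=F
run #5 (r=7, v=3) runs B1->F, B3->E, B2->F, B4->F, B6->F, B8->E, B7->F, B10->S, B9->T, B11->T, B11->T, B11->T, B11->T, B11->T, ...; records B1=F, B2=F, B3=E, B4=F, B6=F, B7=F, B8=E, B9=T, B10=S, B11=T, B11=F
run #6 (r=13, v=10) runs B1->T, B4->F, B6->F, B8->S, B7->F, B10->E, B9->F, B11->T, B11->T, B11->T, B11->T, B11->F; records B1=T, B4=F, B6=F, B7=F, B8=S, B9=F, B10=E, B11=T, B11=F
union over the pool: B1=T, B1=F, B2=T, B2=F, B3=S, B3=E, B4=F, B6=F, B7=F, B8=S, B8=E, B9=T, B9=F, B10=S, B10=E, B11=T, B11=F
uncovered (5 of 22): B4=T, B5=T, B5=F, B6=T, B7=T

Answer: B4=T, B5=T, B5=F, B6=T, B7=T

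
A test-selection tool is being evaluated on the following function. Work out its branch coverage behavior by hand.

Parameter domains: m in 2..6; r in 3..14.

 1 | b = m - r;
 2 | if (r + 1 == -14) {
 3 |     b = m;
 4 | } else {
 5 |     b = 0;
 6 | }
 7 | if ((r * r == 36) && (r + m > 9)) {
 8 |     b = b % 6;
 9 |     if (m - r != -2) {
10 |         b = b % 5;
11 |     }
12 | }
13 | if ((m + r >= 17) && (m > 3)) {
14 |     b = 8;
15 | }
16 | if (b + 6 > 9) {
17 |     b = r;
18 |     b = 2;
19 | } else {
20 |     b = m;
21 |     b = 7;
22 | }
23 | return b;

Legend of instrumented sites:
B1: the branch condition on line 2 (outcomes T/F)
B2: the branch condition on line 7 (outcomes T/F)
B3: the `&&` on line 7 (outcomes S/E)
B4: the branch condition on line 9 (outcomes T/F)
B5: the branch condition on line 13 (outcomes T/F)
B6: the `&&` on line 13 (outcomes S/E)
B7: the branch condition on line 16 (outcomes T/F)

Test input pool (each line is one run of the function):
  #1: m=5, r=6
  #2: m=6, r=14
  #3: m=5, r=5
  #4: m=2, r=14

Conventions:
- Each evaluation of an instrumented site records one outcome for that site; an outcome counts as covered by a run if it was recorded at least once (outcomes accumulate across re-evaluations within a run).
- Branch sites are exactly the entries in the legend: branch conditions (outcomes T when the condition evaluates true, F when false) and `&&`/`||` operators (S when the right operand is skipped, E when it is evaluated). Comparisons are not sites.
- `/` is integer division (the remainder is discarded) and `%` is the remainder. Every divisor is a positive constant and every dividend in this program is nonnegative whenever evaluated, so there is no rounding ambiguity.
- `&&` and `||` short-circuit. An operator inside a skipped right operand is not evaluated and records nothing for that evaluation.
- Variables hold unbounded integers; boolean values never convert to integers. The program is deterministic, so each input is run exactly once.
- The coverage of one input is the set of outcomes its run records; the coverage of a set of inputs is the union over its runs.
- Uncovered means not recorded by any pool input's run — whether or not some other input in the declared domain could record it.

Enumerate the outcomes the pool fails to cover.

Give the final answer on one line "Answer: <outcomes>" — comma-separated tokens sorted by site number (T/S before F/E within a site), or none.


input #1, m=5, r=6: events B1->F, B3->E, B2->T, B4->T, B6->S, B5->F, B7->F; outcomes B1=F, B2=T, B3=E, B4=T, B5=F, B6=S, B7=F
input #2, m=6, r=14: events B1->F, B3->S, B2->F, B6->E, B5->T, B7->T; outcomes B1=F, B2=F, B3=S, B5=T, B6=E, B7=T
input #3, m=5, r=5: events B1->F, B3->S, B2->F, B6->S, B5->F, B7->F; outcomes B1=F, B2=F, B3=S, B5=F, B6=S, B7=F
input #4, m=2, r=14: events B1->F, B3->S, B2->F, B6->S, B5->F, B7->F; outcomes B1=F, B2=F, B3=S, B5=F, B6=S, B7=F
union over the pool: B1=F, B2=T, B2=F, B3=S, B3=E, B4=T, B5=T, B5=F, B6=S, B6=E, B7=T, B7=F
uncovered (2 of 14): B1=T, B4=F
Answer: B1=T, B4=F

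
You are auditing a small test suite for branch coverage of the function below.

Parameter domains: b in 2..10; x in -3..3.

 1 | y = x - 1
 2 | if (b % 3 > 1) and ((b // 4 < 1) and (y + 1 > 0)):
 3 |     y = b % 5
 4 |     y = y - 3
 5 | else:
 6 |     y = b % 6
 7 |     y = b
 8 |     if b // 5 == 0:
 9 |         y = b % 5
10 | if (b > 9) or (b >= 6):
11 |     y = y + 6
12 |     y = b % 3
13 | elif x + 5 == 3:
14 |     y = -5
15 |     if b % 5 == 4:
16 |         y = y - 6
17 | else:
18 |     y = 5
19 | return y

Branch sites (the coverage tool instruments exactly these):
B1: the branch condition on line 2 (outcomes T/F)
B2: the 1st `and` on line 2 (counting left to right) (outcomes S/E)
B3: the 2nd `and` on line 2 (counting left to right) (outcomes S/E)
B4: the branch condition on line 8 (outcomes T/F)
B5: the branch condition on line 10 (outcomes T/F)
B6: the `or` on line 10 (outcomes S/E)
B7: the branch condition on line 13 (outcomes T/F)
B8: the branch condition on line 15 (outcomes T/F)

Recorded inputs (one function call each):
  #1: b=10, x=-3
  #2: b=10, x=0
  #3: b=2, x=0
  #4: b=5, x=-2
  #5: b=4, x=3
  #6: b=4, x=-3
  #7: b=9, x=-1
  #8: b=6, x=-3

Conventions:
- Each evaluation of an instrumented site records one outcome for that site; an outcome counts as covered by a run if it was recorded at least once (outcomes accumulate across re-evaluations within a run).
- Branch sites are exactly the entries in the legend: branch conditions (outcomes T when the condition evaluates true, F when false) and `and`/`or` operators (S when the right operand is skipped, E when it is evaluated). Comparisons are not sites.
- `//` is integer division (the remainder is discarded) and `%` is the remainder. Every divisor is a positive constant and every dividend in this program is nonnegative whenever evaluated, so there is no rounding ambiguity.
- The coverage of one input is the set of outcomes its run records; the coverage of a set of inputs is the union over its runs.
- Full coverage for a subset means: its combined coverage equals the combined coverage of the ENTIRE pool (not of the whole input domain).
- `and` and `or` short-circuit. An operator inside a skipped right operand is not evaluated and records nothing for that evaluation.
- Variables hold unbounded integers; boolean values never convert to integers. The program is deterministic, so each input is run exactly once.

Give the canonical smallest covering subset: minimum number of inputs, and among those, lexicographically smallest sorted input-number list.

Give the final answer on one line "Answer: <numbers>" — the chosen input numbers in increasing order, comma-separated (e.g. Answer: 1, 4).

#1 (b=10, x=-3) -> B2->S, B1->F, B4->F, B6->S, B5->T; covered: B1=F, B2=S, B4=F, B5=T, B6=S
#2 (b=10, x=0) -> B2->S, B1->F, B4->F, B6->S, B5->T; covered: B1=F, B2=S, B4=F, B5=T, B6=S
#3 (b=2, x=0) -> B2->E, B3->E, B1->F, B4->T, B6->E, B5->F, B7->F; covered: B1=F, B2=E, B3=E, B4=T, B5=F, B6=E, B7=F
#4 (b=5, x=-2) -> B2->E, B3->S, B1->F, B4->F, B6->E, B5->F, B7->T, B8->F; covered: B1=F, B2=E, B3=S, B4=F, B5=F, B6=E, B7=T, B8=F
#5 (b=4, x=3) -> B2->S, B1->F, B4->T, B6->E, B5->F, B7->F; covered: B1=F, B2=S, B4=T, B5=F, B6=E, B7=F
#6 (b=4, x=-3) -> B2->S, B1->F, B4->T, B6->E, B5->F, B7->F; covered: B1=F, B2=S, B4=T, B5=F, B6=E, B7=F
#7 (b=9, x=-1) -> B2->S, B1->F, B4->F, B6->E, B5->T; covered: B1=F, B2=S, B4=F, B5=T, B6=E
#8 (b=6, x=-3) -> B2->S, B1->F, B4->F, B6->E, B5->T; covered: B1=F, B2=S, B4=F, B5=T, B6=E
together the pool reaches 14 outcomes: B1=F, B2=S, B2=E, B3=S, B3=E, B4=T, B4=F, B5=T, B5=F, B6=S, B6=E, B7=T, B7=F, B8=F
every size-1 subset falls short of the 14 outcomes (best: 8/14)
every size-2 subset falls short of the 14 outcomes (best: 11/14)
at size 3, {1, 3, 4} reaches all 14 outcomes; every lexicographically earlier size-3 subset fails

Answer: 1, 3, 4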